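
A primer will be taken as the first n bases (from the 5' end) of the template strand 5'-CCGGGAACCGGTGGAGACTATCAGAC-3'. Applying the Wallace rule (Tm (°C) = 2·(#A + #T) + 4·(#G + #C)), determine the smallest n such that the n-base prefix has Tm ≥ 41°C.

n = 12

First 11 bases: CCGGGAACCGG → Tm = 40°C (< 41°C)
First 12 bases: CCGGGAACCGGT → Tm = 42°C (≥ 41°C)
Each additional base adds 2°C (A/T) or 4°C (G/C), so Tm is non-decreasing in n; n = 12 is the first length to reach 41°C.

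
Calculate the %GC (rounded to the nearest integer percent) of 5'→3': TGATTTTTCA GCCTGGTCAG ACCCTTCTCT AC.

47%

Base counts: T=12, A=5, C=10, G=5
G+C = 5 + 10 = 15 out of 32 bases
%GC = 15/32 × 100 = 46.88% ≈ 47%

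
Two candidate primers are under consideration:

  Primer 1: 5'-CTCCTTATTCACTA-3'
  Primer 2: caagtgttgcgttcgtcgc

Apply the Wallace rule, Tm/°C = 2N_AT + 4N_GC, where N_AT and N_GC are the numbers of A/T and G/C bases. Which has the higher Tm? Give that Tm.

Primer 1: A+T=9, G+C=5 → Tm = 2(9)+4(5) = 38°C
Primer 2: A+T=8, G+C=11 → Tm = 2(8)+4(11) = 60°C
38°C vs 60°C → primer 2 is higher.

Primer 2, 60°C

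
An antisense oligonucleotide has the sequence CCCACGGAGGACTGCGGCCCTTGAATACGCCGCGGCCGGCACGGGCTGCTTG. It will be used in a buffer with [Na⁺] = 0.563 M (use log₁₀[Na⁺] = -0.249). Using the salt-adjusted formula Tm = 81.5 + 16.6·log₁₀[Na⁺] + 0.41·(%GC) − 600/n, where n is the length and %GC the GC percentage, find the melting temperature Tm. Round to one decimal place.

Length n = 52. Scanning the sequence gives T=7, A=7, C=19, G=19.
G+C = 38, so %GC = 38/52 × 100 = 73.077%
Salt term: 16.6 × (-0.249) = -4.133
GC term: 0.41 × 73.077 = 29.962; length term: −600/52 = −11.538
Tm = 81.5 + (-4.133) + 29.962 − 11.538 = 95.791 → 95.8°C

95.8°C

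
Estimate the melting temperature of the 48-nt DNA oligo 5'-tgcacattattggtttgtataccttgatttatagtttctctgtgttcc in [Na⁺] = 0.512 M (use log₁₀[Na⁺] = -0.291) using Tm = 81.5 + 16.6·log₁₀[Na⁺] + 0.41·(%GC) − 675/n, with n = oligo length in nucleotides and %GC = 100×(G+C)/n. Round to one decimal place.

Length n = 48. Counting bases: A=8, T=24, G=8, C=8
G+C = 16, so %GC = 16/48 × 100 = 33.333%
Salt term: 16.6 × (-0.291) = -4.831
GC term: 0.41 × 33.333 = 13.667; length term: −675/48 = −14.062
Tm = 81.5 + (-4.831) + 13.667 − 14.062 = 76.274 → 76.3°C

76.3°C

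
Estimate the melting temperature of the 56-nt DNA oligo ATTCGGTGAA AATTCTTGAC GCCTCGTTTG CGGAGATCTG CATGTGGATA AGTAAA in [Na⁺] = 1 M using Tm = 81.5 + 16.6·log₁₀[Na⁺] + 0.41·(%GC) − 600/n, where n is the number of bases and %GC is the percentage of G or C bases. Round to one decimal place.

88.4°C

Length n = 56. Base counts: A=15, G=15, C=9, T=17
G+C = 24, so %GC = 24/56 × 100 = 42.857%
Salt term: 16.6 × (0) = 0
GC term: 0.41 × 42.857 = 17.571; length term: −600/56 = −10.714
Tm = 81.5 + (0) + 17.571 − 10.714 = 88.357 → 88.4°C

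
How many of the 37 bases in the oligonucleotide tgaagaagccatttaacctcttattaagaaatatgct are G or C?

11

Counting bases: G=5, T=12, C=6, A=14
Total G or C: 5 + 6 = 11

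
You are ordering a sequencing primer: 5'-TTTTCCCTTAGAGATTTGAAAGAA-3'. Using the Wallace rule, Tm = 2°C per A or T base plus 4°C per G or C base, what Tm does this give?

Base counts: T=9, G=4, C=3, A=8
A+T = 17, G+C = 7
Tm = 2(17) + 4(7) = 34 + 28 = 62°C

62°C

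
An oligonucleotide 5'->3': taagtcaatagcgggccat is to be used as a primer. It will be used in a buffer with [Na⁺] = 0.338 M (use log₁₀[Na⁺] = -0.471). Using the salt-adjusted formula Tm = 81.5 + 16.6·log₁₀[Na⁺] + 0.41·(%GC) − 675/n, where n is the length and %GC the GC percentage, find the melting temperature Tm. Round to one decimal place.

Length n = 19. Counting bases: T=4, A=6, G=5, C=4
G+C = 9, so %GC = 9/19 × 100 = 47.368%
Salt term: 16.6 × (-0.471) = -7.819
GC term: 0.41 × 47.368 = 19.421; length term: −675/19 = −35.526
Tm = 81.5 + (-7.819) + 19.421 − 35.526 = 57.576 → 57.6°C

57.6°C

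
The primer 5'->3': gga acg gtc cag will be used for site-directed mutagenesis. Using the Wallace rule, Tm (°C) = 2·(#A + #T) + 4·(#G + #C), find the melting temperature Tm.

Base counts: G=5, C=3, T=1, A=3
So N_AT = 4 and N_GC = 8.
Tm = 2×4 + 4×8 = 40°C

40°C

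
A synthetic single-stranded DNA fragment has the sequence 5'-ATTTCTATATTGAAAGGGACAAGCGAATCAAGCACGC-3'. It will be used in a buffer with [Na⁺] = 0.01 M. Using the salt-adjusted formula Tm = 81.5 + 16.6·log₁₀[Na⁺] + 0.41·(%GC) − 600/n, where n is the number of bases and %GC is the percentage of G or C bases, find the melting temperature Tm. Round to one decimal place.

Length n = 37. A=14, T=8, C=7, G=8
G+C = 15, so %GC = 15/37 × 100 = 40.541%
Salt term: 16.6 × (-2) = -33.2
GC term: 0.41 × 40.541 = 16.622; length term: −600/37 = −16.216
Tm = 81.5 + (-33.2) + 16.622 − 16.216 = 48.706 → 48.7°C

48.7°C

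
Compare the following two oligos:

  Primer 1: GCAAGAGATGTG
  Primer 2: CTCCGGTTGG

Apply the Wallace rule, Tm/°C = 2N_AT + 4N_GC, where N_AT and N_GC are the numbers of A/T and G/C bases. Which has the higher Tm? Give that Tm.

Primer 1: A+T=6, G+C=6 → Tm = 2(6)+4(6) = 36°C
Primer 2: A+T=3, G+C=7 → Tm = 2(3)+4(7) = 34°C
36°C vs 34°C → primer 1 is higher.

Primer 1, 36°C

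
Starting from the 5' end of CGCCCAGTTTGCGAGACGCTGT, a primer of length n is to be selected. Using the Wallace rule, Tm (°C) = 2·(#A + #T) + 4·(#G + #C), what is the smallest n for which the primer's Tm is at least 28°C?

n = 8

First 7 bases: CGCCCAG → Tm = 26°C (< 28°C)
First 8 bases: CGCCCAGT → Tm = 28°C (≥ 28°C)
Since every base adds ≥2°C, Tm only increases with n, so the threshold is first crossed at n = 8.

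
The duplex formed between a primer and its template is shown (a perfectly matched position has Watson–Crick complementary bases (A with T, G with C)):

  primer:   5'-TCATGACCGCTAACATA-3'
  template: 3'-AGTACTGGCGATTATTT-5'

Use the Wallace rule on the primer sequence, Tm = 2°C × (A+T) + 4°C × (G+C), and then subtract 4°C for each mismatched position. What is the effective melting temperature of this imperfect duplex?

Primer base counts: A=6, T=4, G=2, C=5 → A+T=10, G+C=7
Perfect-match Tm = 2(10) + 4(7) = 20 + 28 = 48°C
Mismatches (positions where the bases are not complementary): 2 (at positions 14, 16)
Effective Tm = 48 − 2×4 = 48 − 8 = 40°C

40°C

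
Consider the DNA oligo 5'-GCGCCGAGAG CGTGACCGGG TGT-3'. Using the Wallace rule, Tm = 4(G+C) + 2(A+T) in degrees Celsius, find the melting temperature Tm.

A=3, G=11, C=6, T=3
A+T = 6, G+C = 17
Tm = 2(6) + 4(17) = 12 + 68 = 80°C

80°C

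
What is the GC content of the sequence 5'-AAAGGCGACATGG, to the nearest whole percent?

Counting bases: T=1, G=5, A=5, C=2
G+C = 5 + 2 = 7 out of 13 bases
%GC = 7/13 × 100 = 53.85% ≈ 54%

54%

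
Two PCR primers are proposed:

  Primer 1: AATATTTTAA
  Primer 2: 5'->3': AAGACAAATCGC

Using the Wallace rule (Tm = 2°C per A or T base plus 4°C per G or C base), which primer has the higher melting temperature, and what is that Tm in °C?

Primer 2, 34°C

Primer 1: A+T=10, G+C=0 → Tm = 2(10)+4(0) = 20°C
Primer 2: A+T=7, G+C=5 → Tm = 2(7)+4(5) = 34°C
20°C vs 34°C → primer 2 is higher.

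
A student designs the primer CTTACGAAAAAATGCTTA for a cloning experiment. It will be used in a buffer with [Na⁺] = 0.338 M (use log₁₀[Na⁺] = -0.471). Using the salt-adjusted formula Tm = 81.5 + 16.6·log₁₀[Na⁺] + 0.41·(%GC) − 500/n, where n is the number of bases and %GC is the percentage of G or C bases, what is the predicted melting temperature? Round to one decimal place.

57.3°C

Length n = 18. Scanning the sequence gives A=8, G=2, T=5, C=3.
G+C = 5, so %GC = 5/18 × 100 = 27.778%
Salt term: 16.6 × (-0.471) = -7.819
GC term: 0.41 × 27.778 = 11.389; length term: −500/18 = −27.778
Tm = 81.5 + (-7.819) + 11.389 − 27.778 = 57.292 → 57.3°C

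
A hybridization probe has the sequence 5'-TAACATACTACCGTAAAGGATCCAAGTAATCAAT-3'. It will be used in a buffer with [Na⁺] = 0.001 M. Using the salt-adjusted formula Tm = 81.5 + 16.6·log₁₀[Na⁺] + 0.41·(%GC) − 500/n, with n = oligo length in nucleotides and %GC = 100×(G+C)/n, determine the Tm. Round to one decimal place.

Length n = 34. Scanning the sequence gives T=8, C=7, G=4, A=15.
G+C = 11, so %GC = 11/34 × 100 = 32.353%
Salt term: 16.6 × (-3) = -49.8
GC term: 0.41 × 32.353 = 13.265; length term: −500/34 = −14.706
Tm = 81.5 + (-49.8) + 13.265 − 14.706 = 30.259 → 30.3°C

30.3°C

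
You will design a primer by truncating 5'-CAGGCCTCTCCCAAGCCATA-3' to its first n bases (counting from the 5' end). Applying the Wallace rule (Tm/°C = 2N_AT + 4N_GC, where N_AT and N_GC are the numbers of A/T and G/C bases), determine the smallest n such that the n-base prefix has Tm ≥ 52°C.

n = 16

First 15 bases: CAGGCCTCTCCCAAG → Tm = 50°C (< 52°C)
First 16 bases: CAGGCCTCTCCCAAGC → Tm = 54°C (≥ 52°C)
Since every base adds ≥2°C, Tm only increases with n, so the threshold is first crossed at n = 16.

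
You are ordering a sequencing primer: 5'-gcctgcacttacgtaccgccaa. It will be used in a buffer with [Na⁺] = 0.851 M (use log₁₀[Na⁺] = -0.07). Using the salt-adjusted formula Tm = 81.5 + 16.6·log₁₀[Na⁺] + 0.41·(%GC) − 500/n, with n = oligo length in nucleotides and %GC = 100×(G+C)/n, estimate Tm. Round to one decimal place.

Length n = 22. Counting bases: C=9, A=5, G=4, T=4
G+C = 13, so %GC = 13/22 × 100 = 59.091%
Salt term: 16.6 × (-0.07) = -1.162
GC term: 0.41 × 59.091 = 24.227; length term: −500/22 = −22.727
Tm = 81.5 + (-1.162) + 24.227 − 22.727 = 81.838 → 81.8°C

81.8°C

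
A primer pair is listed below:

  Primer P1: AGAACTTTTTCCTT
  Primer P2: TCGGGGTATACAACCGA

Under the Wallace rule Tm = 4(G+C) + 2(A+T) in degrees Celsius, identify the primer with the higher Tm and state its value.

Primer P1: A+T=10, G+C=4 → Tm = 2(10)+4(4) = 36°C
Primer P2: A+T=8, G+C=9 → Tm = 2(8)+4(9) = 52°C
36°C vs 52°C → primer P2 is higher.

Primer P2, 52°C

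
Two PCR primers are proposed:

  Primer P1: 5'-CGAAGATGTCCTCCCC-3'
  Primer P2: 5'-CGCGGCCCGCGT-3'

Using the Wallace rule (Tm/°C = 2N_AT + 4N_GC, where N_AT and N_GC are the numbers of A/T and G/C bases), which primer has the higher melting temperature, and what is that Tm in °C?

Primer P1: A+T=6, G+C=10 → Tm = 2(6)+4(10) = 52°C
Primer P2: A+T=1, G+C=11 → Tm = 2(1)+4(11) = 46°C
52°C vs 46°C → primer P1 is higher.

Primer P1, 52°C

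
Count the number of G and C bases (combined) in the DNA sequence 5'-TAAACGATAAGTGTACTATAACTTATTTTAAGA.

Counting bases: C=3, G=4, A=14, T=12
G+C = 4 + 3 = 7

7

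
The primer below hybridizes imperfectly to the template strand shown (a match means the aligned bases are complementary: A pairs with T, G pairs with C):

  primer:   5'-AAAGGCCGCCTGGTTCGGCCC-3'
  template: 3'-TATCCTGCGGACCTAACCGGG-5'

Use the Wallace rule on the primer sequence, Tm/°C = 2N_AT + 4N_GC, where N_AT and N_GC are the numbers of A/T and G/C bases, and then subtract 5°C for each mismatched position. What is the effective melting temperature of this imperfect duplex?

Primer base counts: A=3, T=3, G=7, C=8 → A+T=6, G+C=15
Perfect-match Tm = 2(6) + 4(15) = 12 + 60 = 72°C
Mismatches (positions where the bases are not complementary): 4 (at positions 2, 6, 14, 16)
Effective Tm = 72 − 4×5 = 72 − 20 = 52°C

52°C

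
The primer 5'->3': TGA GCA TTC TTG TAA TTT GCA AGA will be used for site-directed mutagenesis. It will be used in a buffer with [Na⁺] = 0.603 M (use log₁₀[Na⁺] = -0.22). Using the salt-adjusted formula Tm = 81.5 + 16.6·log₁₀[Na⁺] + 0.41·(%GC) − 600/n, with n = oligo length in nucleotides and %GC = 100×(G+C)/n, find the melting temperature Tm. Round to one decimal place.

Length n = 24. Counting bases: G=5, T=9, A=7, C=3
G+C = 8, so %GC = 8/24 × 100 = 33.333%
Salt term: 16.6 × (-0.22) = -3.652
GC term: 0.41 × 33.333 = 13.667; length term: −600/24 = −25
Tm = 81.5 + (-3.652) + 13.667 − 25 = 66.515 → 66.5°C

66.5°C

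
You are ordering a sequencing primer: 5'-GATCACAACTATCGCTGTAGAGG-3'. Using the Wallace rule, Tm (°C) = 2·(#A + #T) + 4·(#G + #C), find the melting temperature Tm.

68°C

T=5, C=5, A=7, G=6
So N_AT = 12 and N_GC = 11.
Tm = 4·11 + 2·12 = 44 + 24 = 68°C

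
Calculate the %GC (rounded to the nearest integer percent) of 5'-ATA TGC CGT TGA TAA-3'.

C=2, G=3, T=5, A=5
G+C = 3 + 2 = 5 out of 15 bases
%GC = 5/15 × 100 = 33.33% ≈ 33%

33%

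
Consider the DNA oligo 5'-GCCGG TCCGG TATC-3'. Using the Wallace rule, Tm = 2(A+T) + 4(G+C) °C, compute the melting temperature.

Scanning the sequence gives G=5, C=5, T=3, A=1.
A+T = 4, G+C = 10
Tm = 2(4) + 4(10) = 8 + 40 = 48°C

48°C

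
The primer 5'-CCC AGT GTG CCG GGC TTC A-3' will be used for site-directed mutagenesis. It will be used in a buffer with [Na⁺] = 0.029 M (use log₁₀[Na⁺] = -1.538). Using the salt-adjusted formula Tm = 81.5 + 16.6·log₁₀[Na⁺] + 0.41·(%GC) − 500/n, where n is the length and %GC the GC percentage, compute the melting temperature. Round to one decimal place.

57.7°C

Length n = 19. A=2, C=7, T=4, G=6
G+C = 13, so %GC = 13/19 × 100 = 68.421%
Salt term: 16.6 × (-1.538) = -25.531
GC term: 0.41 × 68.421 = 28.053; length term: −500/19 = −26.316
Tm = 81.5 + (-25.531) + 28.053 − 26.316 = 57.706 → 57.7°C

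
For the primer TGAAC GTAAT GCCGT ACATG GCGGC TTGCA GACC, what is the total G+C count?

Scanning the sequence gives C=9, T=7, G=10, A=8.
G+C = 10 + 9 = 19

19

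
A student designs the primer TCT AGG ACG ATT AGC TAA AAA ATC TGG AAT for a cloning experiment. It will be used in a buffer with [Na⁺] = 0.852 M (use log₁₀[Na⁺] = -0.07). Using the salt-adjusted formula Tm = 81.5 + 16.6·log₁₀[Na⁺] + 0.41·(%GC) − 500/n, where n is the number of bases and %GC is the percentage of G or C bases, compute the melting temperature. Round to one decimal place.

77.3°C

Length n = 30. G=6, A=12, C=4, T=8
G+C = 10, so %GC = 10/30 × 100 = 33.333%
Salt term: 16.6 × (-0.07) = -1.162
GC term: 0.41 × 33.333 = 13.667; length term: −500/30 = −16.667
Tm = 81.5 + (-1.162) + 13.667 − 16.667 = 77.338 → 77.3°C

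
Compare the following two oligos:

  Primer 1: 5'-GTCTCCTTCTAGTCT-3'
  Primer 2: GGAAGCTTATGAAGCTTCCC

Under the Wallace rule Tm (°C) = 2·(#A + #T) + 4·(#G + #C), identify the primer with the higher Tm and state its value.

Primer 1: A+T=8, G+C=7 → Tm = 2(8)+4(7) = 44°C
Primer 2: A+T=10, G+C=10 → Tm = 2(10)+4(10) = 60°C
44°C vs 60°C → primer 2 is higher.

Primer 2, 60°C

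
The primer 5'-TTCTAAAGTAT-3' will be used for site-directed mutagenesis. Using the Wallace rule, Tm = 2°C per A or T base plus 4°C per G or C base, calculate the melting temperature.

26°C

C=1, G=1, T=5, A=4
AT pairs contribute 9, GC pairs contribute 2.
Tm = 2(9) + 4(2) = 18 + 8 = 26°C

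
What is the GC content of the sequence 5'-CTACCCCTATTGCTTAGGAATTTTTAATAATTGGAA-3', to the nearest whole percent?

Scanning the sequence gives C=6, A=11, G=5, T=14.
G+C = 5 + 6 = 11 out of 36 bases
%GC = 11/36 × 100 = 30.56% ≈ 31%

31%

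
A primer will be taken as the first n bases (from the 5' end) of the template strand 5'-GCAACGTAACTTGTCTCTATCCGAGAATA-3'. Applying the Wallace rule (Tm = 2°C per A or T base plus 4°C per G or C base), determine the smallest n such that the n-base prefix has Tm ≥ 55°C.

First 19 bases: GCAACGTAACTTGTCTCTA → Tm = 54°C (< 55°C)
First 20 bases: GCAACGTAACTTGTCTCTAT → Tm = 56°C (≥ 55°C)
Since every base adds ≥2°C, Tm only increases with n, so the threshold is first crossed at n = 20.

n = 20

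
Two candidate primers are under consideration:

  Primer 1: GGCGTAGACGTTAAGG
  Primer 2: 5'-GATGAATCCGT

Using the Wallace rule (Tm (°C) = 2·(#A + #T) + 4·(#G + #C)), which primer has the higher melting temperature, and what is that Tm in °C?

Primer 1: A+T=7, G+C=9 → Tm = 2(7)+4(9) = 50°C
Primer 2: A+T=6, G+C=5 → Tm = 2(6)+4(5) = 32°C
50°C vs 32°C → primer 1 is higher.

Primer 1, 50°C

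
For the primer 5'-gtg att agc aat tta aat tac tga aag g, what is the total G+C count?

Base counts: T=9, A=11, C=2, G=6
G+C = 6 + 2 = 8

8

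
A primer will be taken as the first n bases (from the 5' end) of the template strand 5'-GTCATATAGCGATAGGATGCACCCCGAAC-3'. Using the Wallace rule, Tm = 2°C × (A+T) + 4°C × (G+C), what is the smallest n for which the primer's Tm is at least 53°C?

n = 19

First 18 bases: GTCATATAGCGATAGGAT → Tm = 50°C (< 53°C)
First 19 bases: GTCATATAGCGATAGGATG → Tm = 54°C (≥ 53°C)
Since every base adds ≥2°C, Tm only increases with n, so the threshold is first crossed at n = 19.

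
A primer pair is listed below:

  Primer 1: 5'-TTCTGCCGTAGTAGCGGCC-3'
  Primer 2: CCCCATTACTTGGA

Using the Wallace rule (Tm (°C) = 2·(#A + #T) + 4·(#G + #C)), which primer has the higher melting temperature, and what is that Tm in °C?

Primer 1: A+T=7, G+C=12 → Tm = 2(7)+4(12) = 62°C
Primer 2: A+T=7, G+C=7 → Tm = 2(7)+4(7) = 42°C
62°C vs 42°C → primer 1 is higher.

Primer 1, 62°C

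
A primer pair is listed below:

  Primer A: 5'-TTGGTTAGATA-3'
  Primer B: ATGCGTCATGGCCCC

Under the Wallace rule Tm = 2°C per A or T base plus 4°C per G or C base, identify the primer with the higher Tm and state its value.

Primer B, 50°C

Primer A: A+T=8, G+C=3 → Tm = 2(8)+4(3) = 28°C
Primer B: A+T=5, G+C=10 → Tm = 2(5)+4(10) = 50°C
28°C vs 50°C → primer B is higher.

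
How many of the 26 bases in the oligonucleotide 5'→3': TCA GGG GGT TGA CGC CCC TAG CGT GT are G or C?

Counting bases: G=10, C=7, T=6, A=3
Total G or C: 10 + 7 = 17

17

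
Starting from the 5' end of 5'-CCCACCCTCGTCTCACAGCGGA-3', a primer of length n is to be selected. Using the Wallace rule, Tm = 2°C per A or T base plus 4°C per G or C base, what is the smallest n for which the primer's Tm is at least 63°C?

n = 19

First 18 bases: CCCACCCTCGTCTCACAG → Tm = 60°C (< 63°C)
First 19 bases: CCCACCCTCGTCTCACAGC → Tm = 64°C (≥ 63°C)
Each additional base adds 2°C (A/T) or 4°C (G/C), so Tm is non-decreasing in n; n = 19 is the first length to reach 63°C.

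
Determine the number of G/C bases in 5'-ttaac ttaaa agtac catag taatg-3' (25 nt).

6

Scanning the sequence gives G=3, C=3, T=8, A=11.
Total G or C: 3 + 3 = 6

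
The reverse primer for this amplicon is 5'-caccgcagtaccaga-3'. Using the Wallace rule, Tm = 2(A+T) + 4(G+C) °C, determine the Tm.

Counting bases: A=5, C=6, G=3, T=1
A+T = 6, G+C = 9
Tm = 2(6) + 4(9) = 12 + 36 = 48°C

48°C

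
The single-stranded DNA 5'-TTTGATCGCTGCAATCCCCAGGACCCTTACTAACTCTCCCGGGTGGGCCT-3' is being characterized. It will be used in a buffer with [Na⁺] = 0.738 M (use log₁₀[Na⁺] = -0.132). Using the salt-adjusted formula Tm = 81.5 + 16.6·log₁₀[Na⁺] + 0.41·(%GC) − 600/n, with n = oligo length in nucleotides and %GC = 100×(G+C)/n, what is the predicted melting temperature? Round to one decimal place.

Length n = 50. Counting bases: C=18, A=8, G=11, T=13
G+C = 29, so %GC = 29/50 × 100 = 58%
Salt term: 16.6 × (-0.132) = -2.191
GC term: 0.41 × 58 = 23.78; length term: −600/50 = −12
Tm = 81.5 + (-2.191) + 23.78 − 12 = 91.089 → 91.1°C

91.1°C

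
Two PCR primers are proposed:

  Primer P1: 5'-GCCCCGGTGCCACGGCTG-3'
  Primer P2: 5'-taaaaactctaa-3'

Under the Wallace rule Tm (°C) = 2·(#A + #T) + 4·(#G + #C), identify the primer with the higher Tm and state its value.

Primer P1, 66°C

Primer P1: A+T=3, G+C=15 → Tm = 2(3)+4(15) = 66°C
Primer P2: A+T=10, G+C=2 → Tm = 2(10)+4(2) = 28°C
66°C vs 28°C → primer P1 is higher.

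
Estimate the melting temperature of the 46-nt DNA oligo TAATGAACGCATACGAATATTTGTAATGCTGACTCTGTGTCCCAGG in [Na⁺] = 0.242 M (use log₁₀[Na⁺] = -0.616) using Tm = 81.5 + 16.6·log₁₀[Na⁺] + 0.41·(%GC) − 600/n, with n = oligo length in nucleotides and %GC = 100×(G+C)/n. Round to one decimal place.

Length n = 46. G=10, T=14, C=9, A=13
G+C = 19, so %GC = 19/46 × 100 = 41.304%
Salt term: 16.6 × (-0.616) = -10.226
GC term: 0.41 × 41.304 = 16.935; length term: −600/46 = −13.043
Tm = 81.5 + (-10.226) + 16.935 − 13.043 = 75.166 → 75.2°C

75.2°C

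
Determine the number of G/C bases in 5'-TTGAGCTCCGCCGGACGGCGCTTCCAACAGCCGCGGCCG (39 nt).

C=16, A=5, G=13, T=5
Total G or C: 13 + 16 = 29

29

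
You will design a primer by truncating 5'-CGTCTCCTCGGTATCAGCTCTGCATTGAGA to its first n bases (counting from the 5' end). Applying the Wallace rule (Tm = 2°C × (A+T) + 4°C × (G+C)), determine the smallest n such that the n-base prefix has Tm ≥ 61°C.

First 19 bases: CGTCTCCTCGGTATCAGCT → Tm = 60°C (< 61°C)
First 20 bases: CGTCTCCTCGGTATCAGCTC → Tm = 64°C (≥ 61°C)
Since every base adds ≥2°C, Tm only increases with n, so the threshold is first crossed at n = 20.

n = 20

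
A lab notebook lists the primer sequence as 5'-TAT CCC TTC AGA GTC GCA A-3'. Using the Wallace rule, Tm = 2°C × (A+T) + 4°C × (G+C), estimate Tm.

56°C

T=5, C=6, A=5, G=3
So N_AT = 10 and N_GC = 9.
Tm = 2×10 + 4×9 = 56°C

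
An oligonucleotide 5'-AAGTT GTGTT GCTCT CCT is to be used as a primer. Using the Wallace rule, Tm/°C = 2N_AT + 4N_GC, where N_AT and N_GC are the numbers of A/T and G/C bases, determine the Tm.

52°C

C=4, G=4, A=2, T=8
AT pairs contribute 10, GC pairs contribute 8.
Tm = 2×10 + 4×8 = 52°C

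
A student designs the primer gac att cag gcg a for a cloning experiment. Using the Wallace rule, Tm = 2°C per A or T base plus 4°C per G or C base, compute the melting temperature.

G=4, A=4, T=2, C=3
AT pairs contribute 6, GC pairs contribute 7.
Tm = 2(6) + 4(7) = 12 + 28 = 40°C

40°C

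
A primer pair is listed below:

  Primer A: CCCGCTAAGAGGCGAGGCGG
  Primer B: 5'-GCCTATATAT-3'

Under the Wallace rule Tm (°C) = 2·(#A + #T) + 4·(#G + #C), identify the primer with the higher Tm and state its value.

Primer A: A+T=5, G+C=15 → Tm = 2(5)+4(15) = 70°C
Primer B: A+T=7, G+C=3 → Tm = 2(7)+4(3) = 26°C
70°C vs 26°C → primer A is higher.

Primer A, 70°C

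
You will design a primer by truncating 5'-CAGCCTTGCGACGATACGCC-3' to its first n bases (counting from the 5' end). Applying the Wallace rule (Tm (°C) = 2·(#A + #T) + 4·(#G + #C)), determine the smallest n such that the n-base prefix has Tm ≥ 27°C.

First 8 bases: CAGCCTTG → Tm = 26°C (< 27°C)
First 9 bases: CAGCCTTGC → Tm = 30°C (≥ 27°C)
Since every base adds ≥2°C, Tm only increases with n, so the threshold is first crossed at n = 9.

n = 9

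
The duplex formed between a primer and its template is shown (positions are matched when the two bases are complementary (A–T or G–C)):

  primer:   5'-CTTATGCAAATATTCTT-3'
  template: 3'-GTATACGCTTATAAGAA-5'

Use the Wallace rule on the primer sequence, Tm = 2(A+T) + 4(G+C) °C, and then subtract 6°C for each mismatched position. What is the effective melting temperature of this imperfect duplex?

Primer base counts: A=5, T=8, G=1, C=3 → A+T=13, G+C=4
Perfect-match Tm = 2(13) + 4(4) = 26 + 16 = 42°C
Mismatches (positions where the bases are not complementary): 2 (at positions 2, 8)
Effective Tm = 42 − 2×6 = 42 − 12 = 30°C

30°C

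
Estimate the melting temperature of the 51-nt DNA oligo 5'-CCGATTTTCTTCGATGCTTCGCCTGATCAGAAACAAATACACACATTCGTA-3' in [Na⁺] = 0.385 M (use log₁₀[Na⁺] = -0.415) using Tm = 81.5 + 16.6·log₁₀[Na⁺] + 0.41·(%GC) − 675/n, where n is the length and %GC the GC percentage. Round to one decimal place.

78.3°C

Length n = 51. Scanning the sequence gives C=14, G=7, T=15, A=15.
G+C = 21, so %GC = 21/51 × 100 = 41.176%
Salt term: 16.6 × (-0.415) = -6.889
GC term: 0.41 × 41.176 = 16.882; length term: −675/51 = −13.235
Tm = 81.5 + (-6.889) + 16.882 − 13.235 = 78.258 → 78.3°C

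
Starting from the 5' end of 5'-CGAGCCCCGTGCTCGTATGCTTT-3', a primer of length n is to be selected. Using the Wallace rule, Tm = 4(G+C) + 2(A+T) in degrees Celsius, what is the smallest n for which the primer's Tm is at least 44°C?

First 11 bases: CGAGCCCCGTG → Tm = 40°C (< 44°C)
First 12 bases: CGAGCCCCGTGC → Tm = 44°C (≥ 44°C)
Since every base adds ≥2°C, Tm only increases with n, so the threshold is first crossed at n = 12.

n = 12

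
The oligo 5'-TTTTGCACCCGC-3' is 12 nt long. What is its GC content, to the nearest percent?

58%

A=1, C=5, G=2, T=4
G+C = 2 + 5 = 7 out of 12 bases
%GC = 7/12 × 100 = 58.33% ≈ 58%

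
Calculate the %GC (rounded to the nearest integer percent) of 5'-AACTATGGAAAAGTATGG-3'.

C=1, T=4, G=5, A=8
G+C = 5 + 1 = 6 out of 18 bases
%GC = 6/18 × 100 = 33.33% ≈ 33%

33%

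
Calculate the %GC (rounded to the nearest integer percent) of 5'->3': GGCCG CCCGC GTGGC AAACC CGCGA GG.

81%

Base counts: C=11, A=4, T=1, G=11
G+C = 11 + 11 = 22 out of 27 bases
%GC = 22/27 × 100 = 81.48% ≈ 81%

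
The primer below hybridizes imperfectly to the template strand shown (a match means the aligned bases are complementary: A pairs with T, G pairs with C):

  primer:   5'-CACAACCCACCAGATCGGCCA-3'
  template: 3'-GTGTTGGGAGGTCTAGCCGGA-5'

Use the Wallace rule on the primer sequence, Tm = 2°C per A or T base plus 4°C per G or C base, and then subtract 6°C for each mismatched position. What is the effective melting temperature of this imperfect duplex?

56°C

Primer base counts: A=7, T=1, G=3, C=10 → A+T=8, G+C=13
Perfect-match Tm = 2(8) + 4(13) = 16 + 52 = 68°C
Mismatches (positions where the bases are not complementary): 2 (at positions 9, 21)
Effective Tm = 68 − 2×6 = 68 − 12 = 56°C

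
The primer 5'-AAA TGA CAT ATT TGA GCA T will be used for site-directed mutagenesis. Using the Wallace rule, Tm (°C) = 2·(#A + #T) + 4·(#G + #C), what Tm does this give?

48°C

Counting bases: A=8, G=3, C=2, T=6
AT pairs contribute 14, GC pairs contribute 5.
Tm = 2×14 + 4×5 = 48°C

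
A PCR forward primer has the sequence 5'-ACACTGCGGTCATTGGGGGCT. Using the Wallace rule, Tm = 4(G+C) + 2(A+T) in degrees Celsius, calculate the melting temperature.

A=3, G=8, C=5, T=5
A+T = 8, G+C = 13
Tm = 2×8 + 4×13 = 68°C

68°C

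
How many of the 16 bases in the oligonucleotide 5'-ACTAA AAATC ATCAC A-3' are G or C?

4

Counting bases: G=0, A=9, T=3, C=4
Total G or C: 0 + 4 = 4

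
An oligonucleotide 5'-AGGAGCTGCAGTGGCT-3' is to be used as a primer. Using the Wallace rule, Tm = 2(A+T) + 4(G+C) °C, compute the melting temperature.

Counting bases: G=7, A=3, T=3, C=3
AT pairs contribute 6, GC pairs contribute 10.
Tm = 2(6) + 4(10) = 12 + 40 = 52°C

52°C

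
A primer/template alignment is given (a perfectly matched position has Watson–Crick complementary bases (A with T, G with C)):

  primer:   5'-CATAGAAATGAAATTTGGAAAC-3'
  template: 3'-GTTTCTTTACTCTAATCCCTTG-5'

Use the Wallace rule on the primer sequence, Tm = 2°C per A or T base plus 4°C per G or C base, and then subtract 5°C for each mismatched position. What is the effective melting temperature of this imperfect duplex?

36°C

Primer base counts: A=11, T=5, G=4, C=2 → A+T=16, G+C=6
Perfect-match Tm = 2(16) + 4(6) = 32 + 24 = 56°C
Mismatches (positions where the bases are not complementary): 4 (at positions 3, 12, 16, 19)
Effective Tm = 56 − 4×5 = 56 − 20 = 36°C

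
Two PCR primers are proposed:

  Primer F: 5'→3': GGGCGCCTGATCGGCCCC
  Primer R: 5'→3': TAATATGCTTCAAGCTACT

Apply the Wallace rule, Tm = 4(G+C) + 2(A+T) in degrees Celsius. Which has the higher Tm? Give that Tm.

Primer F, 66°C

Primer F: A+T=3, G+C=15 → Tm = 2(3)+4(15) = 66°C
Primer R: A+T=13, G+C=6 → Tm = 2(13)+4(6) = 50°C
66°C vs 50°C → primer F is higher.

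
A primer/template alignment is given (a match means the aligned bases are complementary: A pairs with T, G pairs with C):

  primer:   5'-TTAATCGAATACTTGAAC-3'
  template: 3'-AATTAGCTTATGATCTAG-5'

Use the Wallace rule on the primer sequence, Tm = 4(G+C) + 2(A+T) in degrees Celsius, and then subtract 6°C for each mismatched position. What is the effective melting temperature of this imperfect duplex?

Primer base counts: A=7, T=6, G=2, C=3 → A+T=13, G+C=5
Perfect-match Tm = 2(13) + 4(5) = 26 + 20 = 46°C
Mismatches (positions where the bases are not complementary): 2 (at positions 14, 17)
Effective Tm = 46 − 2×6 = 46 − 12 = 34°C

34°C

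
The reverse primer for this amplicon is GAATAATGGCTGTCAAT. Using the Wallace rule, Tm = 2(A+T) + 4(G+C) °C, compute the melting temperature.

G=4, C=2, T=5, A=6
A+T = 11, G+C = 6
Tm = 2×11 + 4×6 = 46°C

46°C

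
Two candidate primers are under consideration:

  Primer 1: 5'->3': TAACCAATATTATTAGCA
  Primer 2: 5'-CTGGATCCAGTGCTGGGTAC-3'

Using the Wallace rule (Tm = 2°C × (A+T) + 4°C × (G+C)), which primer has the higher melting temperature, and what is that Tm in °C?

Primer 1: A+T=14, G+C=4 → Tm = 2(14)+4(4) = 44°C
Primer 2: A+T=8, G+C=12 → Tm = 2(8)+4(12) = 64°C
44°C vs 64°C → primer 2 is higher.

Primer 2, 64°C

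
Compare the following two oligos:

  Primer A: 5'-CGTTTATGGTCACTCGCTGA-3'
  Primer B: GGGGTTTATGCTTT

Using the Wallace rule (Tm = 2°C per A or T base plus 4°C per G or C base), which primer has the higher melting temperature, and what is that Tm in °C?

Primer A: A+T=10, G+C=10 → Tm = 2(10)+4(10) = 60°C
Primer B: A+T=8, G+C=6 → Tm = 2(8)+4(6) = 40°C
60°C vs 40°C → primer A is higher.

Primer A, 60°C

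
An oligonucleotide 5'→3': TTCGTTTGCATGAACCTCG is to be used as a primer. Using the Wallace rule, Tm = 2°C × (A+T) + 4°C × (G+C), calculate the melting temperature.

Base counts: G=4, C=5, A=3, T=7
AT pairs contribute 10, GC pairs contribute 9.
Tm = 4·9 + 2·10 = 36 + 20 = 56°C

56°C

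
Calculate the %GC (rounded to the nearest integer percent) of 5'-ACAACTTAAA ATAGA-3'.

20%

Scanning the sequence gives G=1, C=2, T=3, A=9.
G+C = 1 + 2 = 3 out of 15 bases
%GC = 3/15 × 100 = 20% ≈ 20%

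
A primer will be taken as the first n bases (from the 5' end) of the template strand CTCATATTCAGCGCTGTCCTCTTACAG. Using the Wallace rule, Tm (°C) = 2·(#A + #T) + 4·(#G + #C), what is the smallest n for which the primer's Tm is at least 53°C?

First 17 bases: CTCATATTCAGCGCTGT → Tm = 50°C (< 53°C)
First 18 bases: CTCATATTCAGCGCTGTC → Tm = 54°C (≥ 53°C)
Since every base adds ≥2°C, Tm only increases with n, so the threshold is first crossed at n = 18.

n = 18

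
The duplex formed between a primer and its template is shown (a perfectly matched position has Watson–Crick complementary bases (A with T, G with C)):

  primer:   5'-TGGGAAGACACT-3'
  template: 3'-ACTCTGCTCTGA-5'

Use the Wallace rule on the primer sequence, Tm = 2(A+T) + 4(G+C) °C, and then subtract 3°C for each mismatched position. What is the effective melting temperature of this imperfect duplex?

27°C

Primer base counts: A=4, T=2, G=4, C=2 → A+T=6, G+C=6
Perfect-match Tm = 2(6) + 4(6) = 12 + 24 = 36°C
Mismatches (positions where the bases are not complementary): 3 (at positions 3, 6, 9)
Effective Tm = 36 − 3×3 = 36 − 9 = 27°C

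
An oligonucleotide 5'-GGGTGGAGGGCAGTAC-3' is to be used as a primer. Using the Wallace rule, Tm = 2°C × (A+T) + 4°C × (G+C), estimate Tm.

54°C

Counting bases: A=3, T=2, G=9, C=2
AT pairs contribute 5, GC pairs contribute 11.
Tm = 2×5 + 4×11 = 54°C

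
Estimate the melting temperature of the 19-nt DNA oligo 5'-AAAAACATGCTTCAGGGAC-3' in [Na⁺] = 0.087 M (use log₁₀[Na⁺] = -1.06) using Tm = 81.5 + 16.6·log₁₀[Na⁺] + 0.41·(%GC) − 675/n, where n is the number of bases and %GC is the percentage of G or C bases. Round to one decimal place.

45.6°C

Length n = 19. Base counts: A=8, T=3, C=4, G=4
G+C = 8, so %GC = 8/19 × 100 = 42.105%
Salt term: 16.6 × (-1.06) = -17.596
GC term: 0.41 × 42.105 = 17.263; length term: −675/19 = −35.526
Tm = 81.5 + (-17.596) + 17.263 − 35.526 = 45.641 → 45.6°C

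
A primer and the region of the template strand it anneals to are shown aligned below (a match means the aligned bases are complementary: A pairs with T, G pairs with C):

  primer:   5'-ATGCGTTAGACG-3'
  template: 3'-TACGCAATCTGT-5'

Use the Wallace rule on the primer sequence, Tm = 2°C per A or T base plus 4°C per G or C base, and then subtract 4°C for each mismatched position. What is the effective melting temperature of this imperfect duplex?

Primer base counts: A=3, T=3, G=4, C=2 → A+T=6, G+C=6
Perfect-match Tm = 2(6) + 4(6) = 12 + 24 = 36°C
Mismatches (positions where the bases are not complementary): 1 (at position 12)
Effective Tm = 36 − 1×4 = 36 − 4 = 32°C

32°C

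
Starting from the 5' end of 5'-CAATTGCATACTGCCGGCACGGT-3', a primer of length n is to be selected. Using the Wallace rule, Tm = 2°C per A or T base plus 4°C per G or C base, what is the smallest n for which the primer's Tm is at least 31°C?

First 11 bases: CAATTGCATAC → Tm = 30°C (< 31°C)
First 12 bases: CAATTGCATACT → Tm = 32°C (≥ 31°C)
Since every base adds ≥2°C, Tm only increases with n, so the threshold is first crossed at n = 12.

n = 12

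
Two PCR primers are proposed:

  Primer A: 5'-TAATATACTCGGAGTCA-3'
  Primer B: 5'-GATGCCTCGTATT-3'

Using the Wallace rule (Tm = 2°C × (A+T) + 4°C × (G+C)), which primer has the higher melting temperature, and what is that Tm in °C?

Primer A, 46°C

Primer A: A+T=11, G+C=6 → Tm = 2(11)+4(6) = 46°C
Primer B: A+T=7, G+C=6 → Tm = 2(7)+4(6) = 38°C
46°C vs 38°C → primer A is higher.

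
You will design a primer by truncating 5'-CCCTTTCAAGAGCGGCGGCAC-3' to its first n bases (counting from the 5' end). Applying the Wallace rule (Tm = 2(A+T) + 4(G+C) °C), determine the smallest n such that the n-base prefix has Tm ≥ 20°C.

First 6 bases: CCCTTT → Tm = 18°C (< 20°C)
First 7 bases: CCCTTTC → Tm = 22°C (≥ 20°C)
Each additional base adds 2°C (A/T) or 4°C (G/C), so Tm is non-decreasing in n; n = 7 is the first length to reach 20°C.

n = 7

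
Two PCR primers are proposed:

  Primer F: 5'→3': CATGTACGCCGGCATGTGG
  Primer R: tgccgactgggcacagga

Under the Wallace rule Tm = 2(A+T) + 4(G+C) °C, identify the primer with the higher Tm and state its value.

Primer F: A+T=7, G+C=12 → Tm = 2(7)+4(12) = 62°C
Primer R: A+T=6, G+C=12 → Tm = 2(6)+4(12) = 60°C
62°C vs 60°C → primer F is higher.

Primer F, 62°C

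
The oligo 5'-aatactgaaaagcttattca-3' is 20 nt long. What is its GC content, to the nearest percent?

Base counts: C=3, A=9, T=6, G=2
G+C = 2 + 3 = 5 out of 20 bases
%GC = 5/20 × 100 = 25% ≈ 25%

25%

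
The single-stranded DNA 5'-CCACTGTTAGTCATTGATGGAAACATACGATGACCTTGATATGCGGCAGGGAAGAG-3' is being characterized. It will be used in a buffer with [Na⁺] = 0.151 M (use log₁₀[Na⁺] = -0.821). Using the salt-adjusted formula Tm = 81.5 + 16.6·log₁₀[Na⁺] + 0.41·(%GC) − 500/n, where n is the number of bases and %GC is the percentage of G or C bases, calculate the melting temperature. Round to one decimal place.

78.0°C

Length n = 56. Scanning the sequence gives C=10, G=16, T=13, A=17.
G+C = 26, so %GC = 26/56 × 100 = 46.429%
Salt term: 16.6 × (-0.821) = -13.629
GC term: 0.41 × 46.429 = 19.036; length term: −500/56 = −8.929
Tm = 81.5 + (-13.629) + 19.036 − 8.929 = 77.978 → 78.0°C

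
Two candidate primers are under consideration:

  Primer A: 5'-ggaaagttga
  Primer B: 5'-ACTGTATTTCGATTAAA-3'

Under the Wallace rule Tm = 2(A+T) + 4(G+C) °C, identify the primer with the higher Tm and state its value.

Primer A: A+T=6, G+C=4 → Tm = 2(6)+4(4) = 28°C
Primer B: A+T=13, G+C=4 → Tm = 2(13)+4(4) = 42°C
28°C vs 42°C → primer B is higher.

Primer B, 42°C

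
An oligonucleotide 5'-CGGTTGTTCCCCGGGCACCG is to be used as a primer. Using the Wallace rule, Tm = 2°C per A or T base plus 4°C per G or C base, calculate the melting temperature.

70°C

Counting bases: T=4, G=7, A=1, C=8
So N_AT = 5 and N_GC = 15.
Tm = 2×5 + 4×15 = 70°C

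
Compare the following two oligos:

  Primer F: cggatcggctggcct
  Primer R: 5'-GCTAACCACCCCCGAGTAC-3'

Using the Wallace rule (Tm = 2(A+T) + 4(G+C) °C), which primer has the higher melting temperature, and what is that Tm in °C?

Primer F: A+T=4, G+C=11 → Tm = 2(4)+4(11) = 52°C
Primer R: A+T=7, G+C=12 → Tm = 2(7)+4(12) = 62°C
52°C vs 62°C → primer R is higher.

Primer R, 62°C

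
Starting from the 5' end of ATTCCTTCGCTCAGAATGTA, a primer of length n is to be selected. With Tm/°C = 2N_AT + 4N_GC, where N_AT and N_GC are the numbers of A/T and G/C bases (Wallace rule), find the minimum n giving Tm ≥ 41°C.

n = 14

First 13 bases: ATTCCTTCGCTCA → Tm = 38°C (< 41°C)
First 14 bases: ATTCCTTCGCTCAG → Tm = 42°C (≥ 41°C)
Each additional base adds 2°C (A/T) or 4°C (G/C), so Tm is non-decreasing in n; n = 14 is the first length to reach 41°C.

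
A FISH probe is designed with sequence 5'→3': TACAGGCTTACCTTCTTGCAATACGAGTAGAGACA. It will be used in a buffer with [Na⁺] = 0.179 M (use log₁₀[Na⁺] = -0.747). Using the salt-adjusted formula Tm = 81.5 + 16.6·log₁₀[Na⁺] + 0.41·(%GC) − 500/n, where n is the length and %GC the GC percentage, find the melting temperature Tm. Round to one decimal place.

72.4°C

Length n = 35. Base counts: T=9, G=7, A=11, C=8
G+C = 15, so %GC = 15/35 × 100 = 42.857%
Salt term: 16.6 × (-0.747) = -12.4
GC term: 0.41 × 42.857 = 17.571; length term: −500/35 = −14.286
Tm = 81.5 + (-12.4) + 17.571 − 14.286 = 72.385 → 72.4°C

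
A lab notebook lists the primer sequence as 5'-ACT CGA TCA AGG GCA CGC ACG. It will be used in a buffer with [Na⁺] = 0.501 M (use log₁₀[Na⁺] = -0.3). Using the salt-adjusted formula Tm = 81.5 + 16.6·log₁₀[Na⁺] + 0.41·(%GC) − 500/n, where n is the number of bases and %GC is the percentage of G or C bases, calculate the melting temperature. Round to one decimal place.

78.1°C

Length n = 21. Scanning the sequence gives A=6, G=6, T=2, C=7.
G+C = 13, so %GC = 13/21 × 100 = 61.905%
Salt term: 16.6 × (-0.3) = -4.98
GC term: 0.41 × 61.905 = 25.381; length term: −500/21 = −23.81
Tm = 81.5 + (-4.98) + 25.381 − 23.81 = 78.091 → 78.1°C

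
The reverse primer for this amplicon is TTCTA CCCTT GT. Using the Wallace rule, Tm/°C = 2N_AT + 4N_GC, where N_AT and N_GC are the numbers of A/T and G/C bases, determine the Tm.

34°C

A=1, T=6, C=4, G=1
AT pairs contribute 7, GC pairs contribute 5.
Tm = 2×7 + 4×5 = 34°C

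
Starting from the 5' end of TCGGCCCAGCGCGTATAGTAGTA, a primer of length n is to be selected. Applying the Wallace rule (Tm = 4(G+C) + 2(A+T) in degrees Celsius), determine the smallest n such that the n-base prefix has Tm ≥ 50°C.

n = 14

First 13 bases: TCGGCCCAGCGCG → Tm = 48°C (< 50°C)
First 14 bases: TCGGCCCAGCGCGT → Tm = 50°C (≥ 50°C)
Each additional base adds 2°C (A/T) or 4°C (G/C), so Tm is non-decreasing in n; n = 14 is the first length to reach 50°C.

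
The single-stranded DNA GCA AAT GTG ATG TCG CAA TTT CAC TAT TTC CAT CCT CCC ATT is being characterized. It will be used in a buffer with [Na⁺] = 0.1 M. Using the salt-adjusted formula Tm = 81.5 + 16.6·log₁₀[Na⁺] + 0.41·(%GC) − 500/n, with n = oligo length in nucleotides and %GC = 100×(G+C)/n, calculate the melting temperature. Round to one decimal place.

69.6°C

Length n = 42. Counting bases: C=12, A=10, T=15, G=5
G+C = 17, so %GC = 17/42 × 100 = 40.476%
Salt term: 16.6 × (-1) = -16.6
GC term: 0.41 × 40.476 = 16.595; length term: −500/42 = −11.905
Tm = 81.5 + (-16.6) + 16.595 − 11.905 = 69.59 → 69.6°C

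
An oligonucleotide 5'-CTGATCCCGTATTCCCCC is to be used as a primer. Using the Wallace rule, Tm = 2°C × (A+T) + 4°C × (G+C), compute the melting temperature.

Base counts: G=2, C=9, A=2, T=5
So N_AT = 7 and N_GC = 11.
Tm = 2(7) + 4(11) = 14 + 44 = 58°C

58°C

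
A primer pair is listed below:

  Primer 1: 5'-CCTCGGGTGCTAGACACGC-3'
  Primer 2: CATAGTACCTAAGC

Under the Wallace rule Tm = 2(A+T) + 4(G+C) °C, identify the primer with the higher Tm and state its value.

Primer 1: A+T=6, G+C=13 → Tm = 2(6)+4(13) = 64°C
Primer 2: A+T=8, G+C=6 → Tm = 2(8)+4(6) = 40°C
64°C vs 40°C → primer 1 is higher.

Primer 1, 64°C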